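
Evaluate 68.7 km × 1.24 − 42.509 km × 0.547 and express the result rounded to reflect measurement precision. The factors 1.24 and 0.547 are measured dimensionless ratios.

61.9 km

68.7 × 1.24 = 85.188 → 85.2 km (3 s.f., last digit at the 10^-1 place).
42.509 × 0.547 = 23.252423 → 23.3 km (3 s.f., last digit at the 10^-1 place).
Difference: 61.935577 km; keep the coarser place, 10^-1.
Result: 61.9 km.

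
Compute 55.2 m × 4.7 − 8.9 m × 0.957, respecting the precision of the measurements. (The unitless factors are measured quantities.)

55.2 × 4.7 = 259.44 → 2.6 × 10^2 m (2 s.f., last digit at the 10^1 place).
8.9 × 0.957 = 8.5173 → 8.5 m (2 s.f., last digit at the 10^-1 place).
Difference: 250.9227 m; keep the coarser place, 10^1.
Result: 2.5 × 10^2 m.

2.5 × 10^2 m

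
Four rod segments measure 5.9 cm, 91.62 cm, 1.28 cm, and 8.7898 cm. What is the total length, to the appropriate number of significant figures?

5.9 cm + 91.62 cm + 1.28 cm + 8.7898 cm = 107.5898 cm.
Addition/subtraction keeps the fewest decimal places: 5.9 → 1 decimal place, 91.62 → 2 decimal places, 1.28 → 2 decimal places, 8.7898 → 4 decimal places; limit is 1.
Rounded to 1 decimal place: 107.6 cm.

107.6 cm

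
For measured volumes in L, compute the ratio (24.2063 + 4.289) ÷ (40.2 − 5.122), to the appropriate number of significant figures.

24.2063 + 4.289 = 28.4953, limited to 3 d.p. → 5 s.f.; 40.2 − 5.122 = 35.078, limited to 1 d.p. → 3 s.f.
Carrying full precision, 28.4953 ÷ 35.078 = 0.812341068476…; keep min(5, 3) = 3 s.f.
Rounded to 3 significant figures: 0.812.

0.812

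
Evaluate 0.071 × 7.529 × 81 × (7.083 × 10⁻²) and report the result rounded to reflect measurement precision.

0.071 × 7.529 × 81 × (7.083 × 10⁻²) = 3.06688793157
Multiplication/division keeps the fewest significant figures: 0.071 → 2 s.f., 7.529 → 4 s.f., 81 → 2 s.f., 7.083 × 10⁻² → 4 s.f.; limit is 2.
Rounded to 2 significant figures: 3.1.

3.1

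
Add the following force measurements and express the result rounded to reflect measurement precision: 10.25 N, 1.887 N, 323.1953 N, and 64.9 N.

4.002 × 10² N

10.25 N + 1.887 N + 323.1953 N + 64.9 N = 400.2323 N.
Addition/subtraction keeps the fewest decimal places: 10.25 → 2 decimal places, 1.887 → 3 decimal places, 323.1953 → 4 decimal places, 64.9 → 1 decimal place; limit is 1.
Rounded to 1 decimal place: 4.002 × 10² N.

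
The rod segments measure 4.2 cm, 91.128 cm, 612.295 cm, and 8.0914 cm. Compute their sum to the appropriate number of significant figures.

715.7 cm

4.2 cm + 91.128 cm + 612.295 cm + 8.0914 cm = 715.7144 cm.
Addition/subtraction keeps the fewest decimal places: 4.2 → 1 decimal place, 91.128 → 3 decimal places, 612.295 → 3 decimal places, 8.0914 → 4 decimal places; limit is 1.
Rounded to 1 decimal place: 715.7 cm.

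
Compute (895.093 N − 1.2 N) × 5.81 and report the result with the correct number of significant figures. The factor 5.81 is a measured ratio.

5.19 × 10³ N

895.093 N − 1.2 N = 893.893 N; the difference is limited to 1 decimal place (4 s.f.).
Carrying full precision, 893.893 × 5.81 = 5193.51833 N; 5.81 has 3 s.f., so the result keeps min(4, 3) = 3 s.f.
Rounded to 3 significant figures: 5.19 × 10³ N.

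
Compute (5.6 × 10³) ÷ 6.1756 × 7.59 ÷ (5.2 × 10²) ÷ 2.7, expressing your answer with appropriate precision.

(5.6 × 10³) ÷ 6.1756 × 7.59 ÷ (5.2 × 10²) ÷ 2.7 = 4.90211546627…
Multiplication/division keeps the fewest significant figures: 5.6 × 10³ → 2 s.f., 6.1756 → 5 s.f., 7.59 → 3 s.f., 5.2 × 10² → 2 s.f., 2.7 → 2 s.f.; limit is 2.
Rounded to 2 significant figures: 4.9.

4.9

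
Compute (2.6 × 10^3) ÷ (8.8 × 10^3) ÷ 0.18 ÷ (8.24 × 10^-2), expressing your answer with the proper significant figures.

2.0 × 10^1

(2.6 × 10^3) ÷ (8.8 × 10^3) ÷ 0.18 ÷ (8.24 × 10^-2) = 19.9200745317…
Multiplication/division keeps the fewest significant figures: 2.6 × 10^3 → 2 s.f., 8.8 × 10^3 → 2 s.f., 0.18 → 2 s.f., 8.24 × 10^-2 → 3 s.f.; limit is 2.
Rounded to 2 significant figures: 2.0 × 10^1.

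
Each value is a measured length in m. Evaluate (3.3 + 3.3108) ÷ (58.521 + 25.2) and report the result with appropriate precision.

3.3 + 3.3108 = 6.6108, limited to 1 d.p. → 2 s.f.; 58.521 + 25.2 = 83.721, limited to 1 d.p. → 3 s.f.
Carrying full precision, 6.6108 ÷ 83.721 = 0.0789622675314…; keep min(2, 3) = 2 s.f.
Rounded to 2 significant figures: 7.9 × 10^-2.

7.9 × 10^-2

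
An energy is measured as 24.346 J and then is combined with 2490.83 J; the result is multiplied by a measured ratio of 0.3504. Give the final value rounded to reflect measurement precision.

881.3 J

24.346 J + 2490.83 J = 2515.176 J; the sum is limited to 2 decimal places (6 s.f.).
Carrying full precision, 2515.176 × 0.3504 = 881.3176704 J; 0.3504 has 4 s.f., so the result keeps min(6, 4) = 4 s.f.
Rounded to 4 significant figures: 881.3 J.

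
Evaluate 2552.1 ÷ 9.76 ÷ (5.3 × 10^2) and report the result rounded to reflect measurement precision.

2552.1 ÷ 9.76 ÷ (5.3 × 10^2) = 0.493369161769…
Multiplication/division keeps the fewest significant figures: 2552.1 → 5 s.f., 9.76 → 3 s.f., 5.3 × 10^2 → 2 s.f.; limit is 2.
Rounded to 2 significant figures: 0.49.

0.49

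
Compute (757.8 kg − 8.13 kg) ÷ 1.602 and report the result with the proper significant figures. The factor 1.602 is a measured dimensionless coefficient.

757.8 kg − 8.13 kg = 749.67 kg; the difference is limited to 1 decimal place (4 s.f.).
Carrying full precision, 749.67 ÷ 1.602 = 467.958801498… kg; 1.602 has 4 s.f., so the result keeps min(4, 4) = 4 s.f.
Rounded to 4 significant figures: 468.0 kg.

468.0 kg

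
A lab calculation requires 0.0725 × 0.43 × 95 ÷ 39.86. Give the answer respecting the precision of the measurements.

0.0725 × 0.43 × 95 ÷ 39.86 = 0.0743006773708…
Multiplication/division keeps the fewest significant figures: 0.0725 → 3 s.f., 0.43 → 2 s.f., 95 → 2 s.f., 39.86 → 4 s.f.; limit is 2.
Rounded to 2 significant figures: 0.074.

0.074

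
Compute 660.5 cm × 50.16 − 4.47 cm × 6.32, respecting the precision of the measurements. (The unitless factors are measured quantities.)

660.5 × 50.16 = 33130.68 → 3.313 × 10^4 cm (4 s.f., last digit at the 10^1 place).
4.47 × 6.32 = 28.2504 → 28.3 cm (3 s.f., last digit at the 10^-1 place).
Difference: 33102.4296 cm; keep the coarser place, 10^1.
Result: 3.310 × 10^4 cm.

3.310 × 10^4 cm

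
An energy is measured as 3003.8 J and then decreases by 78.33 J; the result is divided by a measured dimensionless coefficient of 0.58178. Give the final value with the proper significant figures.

3003.8 J − 78.33 J = 2925.47 J; the difference is limited to 1 decimal place (5 s.f.).
Carrying full precision, 2925.47 ÷ 0.58178 = 5028.4815566… J; 0.58178 has 5 s.f., so the result keeps min(5, 5) = 5 s.f.
Rounded to 5 significant figures: 5028.5 J.

5028.5 J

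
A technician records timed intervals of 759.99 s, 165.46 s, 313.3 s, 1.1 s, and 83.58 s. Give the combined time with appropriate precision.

1323.4 s

759.99 s + 165.46 s + 313.3 s + 1.1 s + 83.58 s = 1323.43 s.
Addition/subtraction keeps the fewest decimal places: 759.99 → 2 decimal places, 165.46 → 2 decimal places, 313.3 → 1 decimal place, 1.1 → 1 decimal place, 83.58 → 2 decimal places; limit is 1.
Rounded to 1 decimal place: 1323.4 s.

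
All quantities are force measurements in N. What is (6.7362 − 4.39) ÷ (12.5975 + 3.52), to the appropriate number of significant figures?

6.7362 − 4.39 = 2.3462, limited to 2 d.p. → 3 s.f.; 12.5975 + 3.52 = 16.1175, limited to 2 d.p. → 4 s.f.
Carrying full precision, 2.3462 ÷ 16.1175 = 0.145568481464…; keep min(3, 4) = 3 s.f.
Rounded to 3 significant figures: 0.146.

0.146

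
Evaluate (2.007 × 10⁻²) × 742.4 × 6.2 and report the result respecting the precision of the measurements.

92

(2.007 × 10⁻²) × 742.4 × 6.2 = 92.3798016
Multiplication/division keeps the fewest significant figures: 2.007 × 10⁻² → 4 s.f., 742.4 → 4 s.f., 6.2 → 2 s.f.; limit is 2.
Rounded to 2 significant figures: 92.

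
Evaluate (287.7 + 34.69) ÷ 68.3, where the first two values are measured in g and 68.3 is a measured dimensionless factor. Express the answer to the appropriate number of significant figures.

287.7 g + 34.69 g = 322.39 g; the sum is limited to 1 decimal place (4 s.f.).
Carrying full precision, 322.39 ÷ 68.3 = 4.72020497804… g; 68.3 has 3 s.f., so the result keeps min(4, 3) = 3 s.f.
Rounded to 3 significant figures: 4.72 g.

4.72 g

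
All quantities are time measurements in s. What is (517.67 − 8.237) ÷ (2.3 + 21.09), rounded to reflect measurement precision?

21.8

517.67 − 8.237 = 509.433, limited to 2 d.p. → 5 s.f.; 2.3 + 21.09 = 23.39, limited to 1 d.p. → 3 s.f.
Carrying full precision, 509.433 ÷ 23.39 = 21.779948696…; keep min(5, 3) = 3 s.f.
Rounded to 3 significant figures: 21.8.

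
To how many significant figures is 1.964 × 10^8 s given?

4

1.964 × 10^8: in scientific notation every digit of the coefficient is significant.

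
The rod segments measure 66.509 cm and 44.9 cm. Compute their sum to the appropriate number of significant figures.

66.509 cm + 44.9 cm = 111.409 cm.
Addition/subtraction keeps the fewest decimal places: 66.509 → 3 decimal places, 44.9 → 1 decimal place; limit is 1.
Rounded to 1 decimal place: 111.4 cm.

111.4 cm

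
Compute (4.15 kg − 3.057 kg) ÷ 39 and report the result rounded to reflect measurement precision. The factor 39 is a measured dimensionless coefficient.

4.15 kg − 3.057 kg = 1.093 kg; the difference is limited to 2 decimal places (3 s.f.).
Carrying full precision, 1.093 ÷ 39 = 0.0280256410256… kg; 39 has 2 s.f., so the result keeps min(3, 2) = 2 s.f.
Rounded to 2 significant figures: 0.028 kg.

0.028 kg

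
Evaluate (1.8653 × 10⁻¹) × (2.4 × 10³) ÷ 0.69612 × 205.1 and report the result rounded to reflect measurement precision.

(1.8653 × 10⁻¹) × (2.4 × 10³) ÷ 0.69612 × 205.1 = 131898.993277…
Multiplication/division keeps the fewest significant figures: 1.8653 × 10⁻¹ → 5 s.f., 2.4 × 10³ → 2 s.f., 0.69612 → 5 s.f., 205.1 → 4 s.f.; limit is 2.
Rounded to 2 significant figures: 1.3 × 10⁵.

1.3 × 10⁵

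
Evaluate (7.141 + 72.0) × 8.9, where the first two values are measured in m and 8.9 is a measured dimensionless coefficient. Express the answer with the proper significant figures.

7.0 × 10^2 m

7.141 m + 72.0 m = 79.141 m; the sum is limited to 1 decimal place (3 s.f.).
Carrying full precision, 79.141 × 8.9 = 704.3549 m; 8.9 has 2 s.f., so the result keeps min(3, 2) = 2 s.f.
Rounded to 2 significant figures: 7.0 × 10^2 m.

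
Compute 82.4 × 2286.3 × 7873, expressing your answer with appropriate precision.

1.48 × 10^9

82.4 × 2286.3 × 7873 = 1.48320328776 × 10^9
Multiplication/division keeps the fewest significant figures: 82.4 → 3 s.f., 2286.3 → 5 s.f., 7873 → 4 s.f.; limit is 3.
Rounded to 3 significant figures: 1.48 × 10^9.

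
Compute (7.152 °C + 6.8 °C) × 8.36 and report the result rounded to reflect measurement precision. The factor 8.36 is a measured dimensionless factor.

117 °C

7.152 °C + 6.8 °C = 13.952 °C; the sum is limited to 1 decimal place (3 s.f.).
Carrying full precision, 13.952 × 8.36 = 116.63872 °C; 8.36 has 3 s.f., so the result keeps min(3, 3) = 3 s.f.
Rounded to 3 significant figures: 117 °C.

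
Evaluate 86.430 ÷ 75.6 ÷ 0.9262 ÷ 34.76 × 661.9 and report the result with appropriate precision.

23.5

86.430 ÷ 75.6 ÷ 0.9262 ÷ 34.76 × 661.9 = 23.5044749457…
Multiplication/division keeps the fewest significant figures: 86.430 → 5 s.f., 75.6 → 3 s.f., 0.9262 → 4 s.f., 34.76 → 4 s.f., 661.9 → 4 s.f.; limit is 3.
Rounded to 3 significant figures: 23.5.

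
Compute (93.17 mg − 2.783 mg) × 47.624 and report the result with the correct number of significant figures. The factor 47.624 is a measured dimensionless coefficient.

93.17 mg − 2.783 mg = 90.387 mg; the difference is limited to 2 decimal places (4 s.f.).
Carrying full precision, 90.387 × 47.624 = 4304.590488 mg; 47.624 has 5 s.f., so the result keeps min(4, 5) = 4 s.f.
Rounded to 4 significant figures: 4305 mg.

4305 mg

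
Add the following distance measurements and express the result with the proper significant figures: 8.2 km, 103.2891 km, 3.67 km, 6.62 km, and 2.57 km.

8.2 km + 103.2891 km + 3.67 km + 6.62 km + 2.57 km = 124.3491 km.
Addition/subtraction keeps the fewest decimal places: 8.2 → 1 decimal place, 103.2891 → 4 decimal places, 3.67 → 2 decimal places, 6.62 → 2 decimal places, 2.57 → 2 decimal places; limit is 1.
Rounded to 1 decimal place: 124.3 km.

124.3 km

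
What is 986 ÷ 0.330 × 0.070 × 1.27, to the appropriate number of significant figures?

986 ÷ 0.330 × 0.070 × 1.27 = 265.622424242…
Multiplication/division keeps the fewest significant figures: 986 → 3 s.f., 0.330 → 3 s.f., 0.070 → 2 s.f., 1.27 → 3 s.f.; limit is 2.
Rounded to 2 significant figures: 2.7 × 10².

2.7 × 10²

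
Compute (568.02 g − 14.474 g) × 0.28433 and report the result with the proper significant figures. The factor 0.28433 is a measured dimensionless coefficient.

568.02 g − 14.474 g = 553.546 g; the difference is limited to 2 decimal places (5 s.f.).
Carrying full precision, 553.546 × 0.28433 = 157.38973418 g; 0.28433 has 5 s.f., so the result keeps min(5, 5) = 5 s.f.
Rounded to 5 significant figures: 157.39 g.

157.39 g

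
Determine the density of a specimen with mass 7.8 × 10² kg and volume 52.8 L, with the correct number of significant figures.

density = 7.8 × 10² kg ÷ 52.8 L = 14.7727272727… kg/L.
7.8 × 10² has 2 significant figures; 52.8 has 3.
Division/multiplication keeps the fewest: 2 significant figures.
Rounded: 15 kg/L.

15 kg/L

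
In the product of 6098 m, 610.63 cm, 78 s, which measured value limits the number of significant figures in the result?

6098 m → 4 s.f.; 610.63 cm → 5 s.f.; 78 s → 2 s.f.
The fewest is 2 significant figures, from 78 s.

78 s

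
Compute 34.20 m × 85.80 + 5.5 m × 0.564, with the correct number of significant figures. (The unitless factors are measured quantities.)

34.20 × 85.80 = 2934.36 → 2934 m (4 s.f., last digit at the 10^0 place).
5.5 × 0.564 = 3.102 → 3.1 m (2 s.f., last digit at the 10^-1 place).
Sum: 2937.462 m; keep the coarser place, 10^0.
Result: 2937 m.

2937 m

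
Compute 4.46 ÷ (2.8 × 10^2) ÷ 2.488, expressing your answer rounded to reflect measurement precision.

4.46 ÷ (2.8 × 10^2) ÷ 2.488 = 0.00640215893431…
Multiplication/division keeps the fewest significant figures: 4.46 → 3 s.f., 2.8 × 10^2 → 2 s.f., 2.488 → 4 s.f.; limit is 2.
Rounded to 2 significant figures: 6.4 × 10^-3.

6.4 × 10^-3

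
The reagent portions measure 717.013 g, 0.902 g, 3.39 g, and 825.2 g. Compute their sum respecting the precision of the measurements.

1.5465 × 10^3 g

717.013 g + 0.902 g + 3.39 g + 825.2 g = 1546.505 g.
Addition/subtraction keeps the fewest decimal places: 717.013 → 3 decimal places, 0.902 → 3 decimal places, 3.39 → 2 decimal places, 825.2 → 1 decimal place; limit is 1.
Rounded to 1 decimal place: 1.5465 × 10^3 g.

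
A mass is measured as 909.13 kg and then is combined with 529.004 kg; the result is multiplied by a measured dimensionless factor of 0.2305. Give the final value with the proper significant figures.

909.13 kg + 529.004 kg = 1438.134 kg; the sum is limited to 2 decimal places (6 s.f.).
Carrying full precision, 1438.134 × 0.2305 = 331.489887 kg; 0.2305 has 4 s.f., so the result keeps min(6, 4) = 4 s.f.
Rounded to 4 significant figures: 331.5 kg.

331.5 kg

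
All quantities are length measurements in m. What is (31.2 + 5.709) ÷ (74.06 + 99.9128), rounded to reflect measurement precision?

0.212

31.2 + 5.709 = 36.909, limited to 1 d.p. → 3 s.f.; 74.06 + 99.9128 = 173.9728, limited to 2 d.p. → 5 s.f.
Carrying full precision, 36.909 ÷ 173.9728 = 0.212153853936…; keep min(3, 5) = 3 s.f.
Rounded to 3 significant figures: 0.212.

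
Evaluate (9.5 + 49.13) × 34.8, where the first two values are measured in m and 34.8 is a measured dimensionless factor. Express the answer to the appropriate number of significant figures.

2.04 × 10^3 m

9.5 m + 49.13 m = 58.63 m; the sum is limited to 1 decimal place (3 s.f.).
Carrying full precision, 58.63 × 34.8 = 2040.324 m; 34.8 has 3 s.f., so the result keeps min(3, 3) = 3 s.f.
Rounded to 3 significant figures: 2.04 × 10^3 m.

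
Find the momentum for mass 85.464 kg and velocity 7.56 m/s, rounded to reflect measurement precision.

646 kg·m/s

momentum = 85.464 kg × 7.56 m/s = 646.10784 kg·m/s.
85.464 has 5 significant figures; 7.56 has 3.
Division/multiplication keeps the fewest: 3 significant figures.
Rounded: 646 kg·m/s.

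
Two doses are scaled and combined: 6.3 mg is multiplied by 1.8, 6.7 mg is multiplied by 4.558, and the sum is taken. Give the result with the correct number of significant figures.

42 mg

6.3 × 1.8 = 11.34 → 11 mg (2 s.f., last digit at the 10^0 place).
6.7 × 4.558 = 30.5386 → 31 mg (2 s.f., last digit at the 10^0 place).
Sum: 41.8786 mg; keep the coarser place, 10^0.
Result: 42 mg.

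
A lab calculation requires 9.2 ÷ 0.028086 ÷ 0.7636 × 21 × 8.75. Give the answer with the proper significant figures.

9.2 ÷ 0.028086 ÷ 0.7636 × 21 × 8.75 = 78824.1622761…
Multiplication/division keeps the fewest significant figures: 9.2 → 2 s.f., 0.028086 → 5 s.f., 0.7636 → 4 s.f., 21 → 2 s.f., 8.75 → 3 s.f.; limit is 2.
Rounded to 2 significant figures: 7.9 × 10^4.

7.9 × 10^4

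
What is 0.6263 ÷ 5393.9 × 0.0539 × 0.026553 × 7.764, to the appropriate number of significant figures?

0.6263 ÷ 5393.9 × 0.0539 × 0.026553 × 7.764 = 0.00000129023081021…
Multiplication/division keeps the fewest significant figures: 0.6263 → 4 s.f., 5393.9 → 5 s.f., 0.0539 → 3 s.f., 0.026553 → 5 s.f., 7.764 → 4 s.f.; limit is 3.
Rounded to 3 significant figures: 1.29 × 10⁻⁶.

1.29 × 10⁻⁶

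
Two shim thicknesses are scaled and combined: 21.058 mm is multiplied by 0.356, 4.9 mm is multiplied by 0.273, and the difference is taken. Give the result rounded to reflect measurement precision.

21.058 × 0.356 = 7.496648 → 7.50 mm (3 s.f., last digit at the 10^-2 place).
4.9 × 0.273 = 1.3377 → 1.3 mm (2 s.f., last digit at the 10^-1 place).
Difference: 6.158948 mm; keep the coarser place, 10^-1.
Result: 6.2 mm.

6.2 mm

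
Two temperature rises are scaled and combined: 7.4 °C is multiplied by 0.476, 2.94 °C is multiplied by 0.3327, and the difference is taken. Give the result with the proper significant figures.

2.5 °C

7.4 × 0.476 = 3.5224 → 3.5 °C (2 s.f., last digit at the 10^-1 place).
2.94 × 0.3327 = 0.978138 → 9.78 × 10⁻¹ °C (3 s.f., last digit at the 10^-3 place).
Difference: 2.544262 °C; keep the coarser place, 10^-1.
Result: 2.5 °C.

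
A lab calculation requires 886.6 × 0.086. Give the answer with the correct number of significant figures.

76

886.6 × 0.086 = 76.2476
Multiplication/division keeps the fewest significant figures: 886.6 → 4 s.f., 0.086 → 2 s.f.; limit is 2.
Rounded to 2 significant figures: 76.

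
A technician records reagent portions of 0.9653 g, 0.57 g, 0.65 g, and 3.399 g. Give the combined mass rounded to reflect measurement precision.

5.58 g

0.9653 g + 0.57 g + 0.65 g + 3.399 g = 5.5843 g.
Addition/subtraction keeps the fewest decimal places: 0.9653 → 4 decimal places, 0.57 → 2 decimal places, 0.65 → 2 decimal places, 3.399 → 3 decimal places; limit is 2.
Rounded to 2 decimal places: 5.58 g.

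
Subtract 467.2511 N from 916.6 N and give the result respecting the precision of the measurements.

449.3 N

916.6 N − 467.2511 N = 449.3489 N.
Addition/subtraction keeps the fewest decimal places: 916.6 → 1 decimal place, 467.2511 → 4 decimal places; limit is 1.
Rounded to 1 decimal place: 449.3 N.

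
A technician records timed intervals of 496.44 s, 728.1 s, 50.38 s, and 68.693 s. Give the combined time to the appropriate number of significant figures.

496.44 s + 728.1 s + 50.38 s + 68.693 s = 1343.613 s.
Addition/subtraction keeps the fewest decimal places: 496.44 → 2 decimal places, 728.1 → 1 decimal place, 50.38 → 2 decimal places, 68.693 → 3 decimal places; limit is 1.
Rounded to 1 decimal place: 1343.6 s.

1343.6 s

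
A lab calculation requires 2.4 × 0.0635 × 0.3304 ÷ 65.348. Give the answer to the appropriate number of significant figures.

2.4 × 0.0635 × 0.3304 ÷ 65.348 = 0.00077053559405…
Multiplication/division keeps the fewest significant figures: 2.4 → 2 s.f., 0.0635 → 3 s.f., 0.3304 → 4 s.f., 65.348 → 5 s.f.; limit is 2.
Rounded to 2 significant figures: 7.7 × 10⁻⁴.

7.7 × 10⁻⁴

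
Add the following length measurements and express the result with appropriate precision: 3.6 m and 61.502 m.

3.6 m + 61.502 m = 65.102 m.
Addition/subtraction keeps the fewest decimal places: 3.6 → 1 decimal place, 61.502 → 3 decimal places; limit is 1.
Rounded to 1 decimal place: 65.1 m.

65.1 m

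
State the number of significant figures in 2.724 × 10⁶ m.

2.724 × 10⁶: in scientific notation every digit of the coefficient is significant.

4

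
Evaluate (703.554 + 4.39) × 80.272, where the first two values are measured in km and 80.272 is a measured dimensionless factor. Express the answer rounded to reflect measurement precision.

703.554 km + 4.39 km = 707.944 km; the sum is limited to 2 decimal places (5 s.f.).
Carrying full precision, 707.944 × 80.272 = 56828.080768 km; 80.272 has 5 s.f., so the result keeps min(5, 5) = 5 s.f.
Rounded to 5 significant figures: 5.6828 × 10⁴ km.

5.6828 × 10⁴ km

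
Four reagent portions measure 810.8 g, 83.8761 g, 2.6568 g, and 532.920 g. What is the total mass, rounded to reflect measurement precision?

1430.3 g

810.8 g + 83.8761 g + 2.6568 g + 532.920 g = 1430.2529 g.
Addition/subtraction keeps the fewest decimal places: 810.8 → 1 decimal place, 83.8761 → 4 decimal places, 2.6568 → 4 decimal places, 532.920 → 3 decimal places; limit is 1.
Rounded to 1 decimal place: 1430.3 g.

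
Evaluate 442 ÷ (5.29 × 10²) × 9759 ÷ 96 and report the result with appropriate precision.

442 ÷ (5.29 × 10²) × 9759 ÷ 96 = 84.9377362949…
Multiplication/division keeps the fewest significant figures: 442 → 3 s.f., 5.29 × 10² → 3 s.f., 9759 → 4 s.f., 96 → 2 s.f.; limit is 2.
Rounded to 2 significant figures: 85.

85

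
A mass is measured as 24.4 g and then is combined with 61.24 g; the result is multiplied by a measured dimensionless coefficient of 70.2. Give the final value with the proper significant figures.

6.01 × 10³ g

24.4 g + 61.24 g = 85.64 g; the sum is limited to 1 decimal place (3 s.f.).
Carrying full precision, 85.64 × 70.2 = 6011.928 g; 70.2 has 3 s.f., so the result keeps min(3, 3) = 3 s.f.
Rounded to 3 significant figures: 6.01 × 10³ g.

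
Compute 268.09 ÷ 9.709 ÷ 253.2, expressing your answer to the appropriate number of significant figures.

0.1091

268.09 ÷ 9.709 ÷ 253.2 = 0.109054204036…
Multiplication/division keeps the fewest significant figures: 268.09 → 5 s.f., 9.709 → 4 s.f., 253.2 → 4 s.f.; limit is 4.
Rounded to 4 significant figures: 0.1091.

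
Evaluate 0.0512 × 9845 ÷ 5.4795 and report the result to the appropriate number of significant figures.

0.0512 × 9845 ÷ 5.4795 = 91.9908750798…
Multiplication/division keeps the fewest significant figures: 0.0512 → 3 s.f., 9845 → 4 s.f., 5.4795 → 5 s.f.; limit is 3.
Rounded to 3 significant figures: 92.0.

92.0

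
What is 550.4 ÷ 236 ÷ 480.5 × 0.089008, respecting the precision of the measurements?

550.4 ÷ 236 ÷ 480.5 × 0.089008 = 0.000432018229598…
Multiplication/division keeps the fewest significant figures: 550.4 → 4 s.f., 236 → 3 s.f., 480.5 → 4 s.f., 0.089008 → 5 s.f.; limit is 3.
Rounded to 3 significant figures: 4.32 × 10^-4.

4.32 × 10^-4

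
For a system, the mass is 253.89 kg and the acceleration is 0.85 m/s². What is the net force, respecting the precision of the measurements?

net force = 253.89 kg × 0.85 m/s² = 215.8065 N.
253.89 has 5 significant figures; 0.85 has 2.
Division/multiplication keeps the fewest: 2 significant figures.
Rounded: 2.2 × 10² N.

2.2 × 10² N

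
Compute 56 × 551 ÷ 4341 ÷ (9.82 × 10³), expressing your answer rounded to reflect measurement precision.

7.2 × 10⁻⁴

56 × 551 ÷ 4341 ÷ (9.82 × 10³) = 0.000723832955418…
Multiplication/division keeps the fewest significant figures: 56 → 2 s.f., 551 → 3 s.f., 4341 → 4 s.f., 9.82 × 10³ → 3 s.f.; limit is 2.
Rounded to 2 significant figures: 7.2 × 10⁻⁴.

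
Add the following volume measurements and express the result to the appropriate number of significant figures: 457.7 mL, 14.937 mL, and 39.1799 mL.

457.7 mL + 14.937 mL + 39.1799 mL = 511.8169 mL.
Addition/subtraction keeps the fewest decimal places: 457.7 → 1 decimal place, 14.937 → 3 decimal places, 39.1799 → 4 decimal places; limit is 1.
Rounded to 1 decimal place: 511.8 mL.

511.8 mL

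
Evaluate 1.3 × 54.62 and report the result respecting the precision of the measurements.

1.3 × 54.62 = 71.006
Multiplication/division keeps the fewest significant figures: 1.3 → 2 s.f., 54.62 → 4 s.f.; limit is 2.
Rounded to 2 significant figures: 71.

71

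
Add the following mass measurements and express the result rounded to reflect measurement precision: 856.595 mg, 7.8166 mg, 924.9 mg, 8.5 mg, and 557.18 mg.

2355.0 mg

856.595 mg + 7.8166 mg + 924.9 mg + 8.5 mg + 557.18 mg = 2354.9916 mg.
Addition/subtraction keeps the fewest decimal places: 856.595 → 3 decimal places, 7.8166 → 4 decimal places, 924.9 → 1 decimal place, 8.5 → 1 decimal place, 557.18 → 2 decimal places; limit is 1.
Rounded to 1 decimal place: 2355.0 mg.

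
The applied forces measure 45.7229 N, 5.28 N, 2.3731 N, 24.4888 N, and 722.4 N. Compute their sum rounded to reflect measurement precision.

800.3 N

45.7229 N + 5.28 N + 2.3731 N + 24.4888 N + 722.4 N = 800.2648 N.
Addition/subtraction keeps the fewest decimal places: 45.7229 → 4 decimal places, 5.28 → 2 decimal places, 2.3731 → 4 decimal places, 24.4888 → 4 decimal places, 722.4 → 1 decimal place; limit is 1.
Rounded to 1 decimal place: 800.3 N.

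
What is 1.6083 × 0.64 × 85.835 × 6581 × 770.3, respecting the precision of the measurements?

4.5 × 10⁸

1.6083 × 0.64 × 85.835 × 6581 × 770.3 = 447881615.539…
Multiplication/division keeps the fewest significant figures: 1.6083 → 5 s.f., 0.64 → 2 s.f., 85.835 → 5 s.f., 6581 → 4 s.f., 770.3 → 4 s.f.; limit is 2.
Rounded to 2 significant figures: 4.5 × 10⁸.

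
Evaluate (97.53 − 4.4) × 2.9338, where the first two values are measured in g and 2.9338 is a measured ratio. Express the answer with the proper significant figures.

273 g

97.53 g − 4.4 g = 93.13 g; the difference is limited to 1 decimal place (3 s.f.).
Carrying full precision, 93.13 × 2.9338 = 273.224794 g; 2.9338 has 5 s.f., so the result keeps min(3, 5) = 3 s.f.
Rounded to 3 significant figures: 273 g.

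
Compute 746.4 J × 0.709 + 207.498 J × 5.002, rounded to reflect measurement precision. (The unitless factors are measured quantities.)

1567 J

746.4 × 0.709 = 529.1976 → 529 J (3 s.f., last digit at the 10^0 place).
207.498 × 5.002 = 1037.904996 → 1038 J (4 s.f., last digit at the 10^0 place).
Sum: 1567.102596 J; keep the coarser place, 10^0.
Result: 1567 J.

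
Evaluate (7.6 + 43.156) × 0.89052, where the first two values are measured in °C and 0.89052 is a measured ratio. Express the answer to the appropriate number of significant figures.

7.6 °C + 43.156 °C = 50.756 °C; the sum is limited to 1 decimal place (3 s.f.).
Carrying full precision, 50.756 × 0.89052 = 45.19923312 °C; 0.89052 has 5 s.f., so the result keeps min(3, 5) = 3 s.f.
Rounded to 3 significant figures: 45.2 °C.

45.2 °C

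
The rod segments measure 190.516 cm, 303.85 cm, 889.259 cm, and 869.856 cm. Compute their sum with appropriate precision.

2253.48 cm

190.516 cm + 303.85 cm + 889.259 cm + 869.856 cm = 2253.481 cm.
Addition/subtraction keeps the fewest decimal places: 190.516 → 3 decimal places, 303.85 → 2 decimal places, 889.259 → 3 decimal places, 869.856 → 3 decimal places; limit is 2.
Rounded to 2 decimal places: 2253.48 cm.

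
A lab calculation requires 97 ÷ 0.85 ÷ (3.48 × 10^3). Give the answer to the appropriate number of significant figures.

0.033

97 ÷ 0.85 ÷ (3.48 × 10^3) = 0.0327924273158…
Multiplication/division keeps the fewest significant figures: 97 → 2 s.f., 0.85 → 2 s.f., 3.48 × 10^3 → 3 s.f.; limit is 2.
Rounded to 2 significant figures: 0.033.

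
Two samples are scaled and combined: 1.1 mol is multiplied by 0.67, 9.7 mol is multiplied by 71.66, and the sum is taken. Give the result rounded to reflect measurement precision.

1.1 × 0.67 = 0.737 → 0.74 mol (2 s.f., last digit at the 10^-2 place).
9.7 × 71.66 = 695.102 → 7.0 × 10^2 mol (2 s.f., last digit at the 10^1 place).
Sum: 695.839 mol; keep the coarser place, 10^1.
Result: 7.0 × 10^2 mol.

7.0 × 10^2 mol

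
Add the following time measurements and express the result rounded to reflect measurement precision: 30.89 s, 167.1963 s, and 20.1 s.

30.89 s + 167.1963 s + 20.1 s = 218.1863 s.
Addition/subtraction keeps the fewest decimal places: 30.89 → 2 decimal places, 167.1963 → 4 decimal places, 20.1 → 1 decimal place; limit is 1.
Rounded to 1 decimal place: 218.2 s.

218.2 s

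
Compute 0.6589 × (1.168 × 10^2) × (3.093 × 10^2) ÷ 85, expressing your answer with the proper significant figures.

2.8 × 10^2

0.6589 × (1.168 × 10^2) × (3.093 × 10^2) ÷ 85 = 280.042112188…
Multiplication/division keeps the fewest significant figures: 0.6589 → 4 s.f., 1.168 × 10^2 → 4 s.f., 3.093 × 10^2 → 4 s.f., 85 → 2 s.f.; limit is 2.
Rounded to 2 significant figures: 2.8 × 10^2.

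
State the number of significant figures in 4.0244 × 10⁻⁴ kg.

5

4.0244 × 10⁻⁴: in scientific notation every digit of the coefficient is significant.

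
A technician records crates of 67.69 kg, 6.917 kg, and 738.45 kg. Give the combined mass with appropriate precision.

813.06 kg

67.69 kg + 6.917 kg + 738.45 kg = 813.057 kg.
Addition/subtraction keeps the fewest decimal places: 67.69 → 2 decimal places, 6.917 → 3 decimal places, 738.45 → 2 decimal places; limit is 2.
Rounded to 2 decimal places: 813.06 kg.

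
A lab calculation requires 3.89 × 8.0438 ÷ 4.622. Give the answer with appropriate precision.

3.89 × 8.0438 ÷ 4.622 = 6.76987927304…
Multiplication/division keeps the fewest significant figures: 3.89 → 3 s.f., 8.0438 → 5 s.f., 4.622 → 4 s.f.; limit is 3.
Rounded to 3 significant figures: 6.77.

6.77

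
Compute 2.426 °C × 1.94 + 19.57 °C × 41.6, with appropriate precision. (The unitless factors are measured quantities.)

8.19 × 10² °C

2.426 × 1.94 = 4.70644 → 4.71 °C (3 s.f., last digit at the 10^-2 place).
19.57 × 41.6 = 814.112 → 814 °C (3 s.f., last digit at the 10^0 place).
Sum: 818.81844 °C; keep the coarser place, 10^0.
Result: 8.19 × 10² °C.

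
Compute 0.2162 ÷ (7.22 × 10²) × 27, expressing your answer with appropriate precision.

0.2162 ÷ (7.22 × 10²) × 27 = 0.00808504155125…
Multiplication/division keeps the fewest significant figures: 0.2162 → 4 s.f., 7.22 × 10² → 3 s.f., 27 → 2 s.f.; limit is 2.
Rounded to 2 significant figures: 0.0081.

0.0081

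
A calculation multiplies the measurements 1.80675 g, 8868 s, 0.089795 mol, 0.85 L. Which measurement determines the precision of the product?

1.80675 g → 6 s.f.; 8868 s → 4 s.f.; 0.089795 mol → 5 s.f.; 0.85 L → 2 s.f.
The fewest is 2 significant figures, from 0.85 L.

0.85 L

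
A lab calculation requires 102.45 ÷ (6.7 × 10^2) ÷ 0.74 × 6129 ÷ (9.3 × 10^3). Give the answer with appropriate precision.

0.14

102.45 ÷ (6.7 × 10^2) ÷ 0.74 × 6129 ÷ (9.3 × 10^3) = 0.136179618473…
Multiplication/division keeps the fewest significant figures: 102.45 → 5 s.f., 6.7 × 10^2 → 2 s.f., 0.74 → 2 s.f., 6129 → 4 s.f., 9.3 × 10^3 → 2 s.f.; limit is 2.
Rounded to 2 significant figures: 0.14.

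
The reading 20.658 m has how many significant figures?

5

20.658: zeros between nonzero digits are significant.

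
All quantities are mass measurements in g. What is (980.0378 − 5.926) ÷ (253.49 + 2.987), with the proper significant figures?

980.0378 − 5.926 = 974.1118, limited to 3 d.p. → 6 s.f.; 253.49 + 2.987 = 256.477, limited to 2 d.p. → 5 s.f.
Carrying full precision, 974.1118 ÷ 256.477 = 3.79804738826…; keep min(6, 5) = 5 s.f.
Rounded to 5 significant figures: 3.7980.

3.7980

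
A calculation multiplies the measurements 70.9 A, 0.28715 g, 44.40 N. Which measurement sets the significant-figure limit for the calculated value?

70.9 A

70.9 A → 3 s.f.; 0.28715 g → 5 s.f.; 44.40 N → 4 s.f.
The fewest is 3 significant figures, from 70.9 A.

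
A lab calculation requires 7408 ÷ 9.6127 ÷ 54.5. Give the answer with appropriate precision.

7408 ÷ 9.6127 ÷ 54.5 = 14.1403149484…
Multiplication/division keeps the fewest significant figures: 7408 → 4 s.f., 9.6127 → 5 s.f., 54.5 → 3 s.f.; limit is 3.
Rounded to 3 significant figures: 14.1.

14.1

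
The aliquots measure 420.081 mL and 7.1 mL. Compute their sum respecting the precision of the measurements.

420.081 mL + 7.1 mL = 427.181 mL.
Addition/subtraction keeps the fewest decimal places: 420.081 → 3 decimal places, 7.1 → 1 decimal place; limit is 1.
Rounded to 1 decimal place: 427.2 mL.

427.2 mL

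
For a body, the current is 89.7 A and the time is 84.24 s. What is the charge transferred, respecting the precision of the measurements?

7.56 × 10^3 C

charge transferred = 89.7 A × 84.24 s = 7556.328 C.
89.7 has 3 significant figures; 84.24 has 4.
Division/multiplication keeps the fewest: 3 significant figures.
Rounded: 7.56 × 10^3 C.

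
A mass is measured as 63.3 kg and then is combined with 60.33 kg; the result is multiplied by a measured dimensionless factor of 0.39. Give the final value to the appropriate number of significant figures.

48 kg

63.3 kg + 60.33 kg = 123.63 kg; the sum is limited to 1 decimal place (4 s.f.).
Carrying full precision, 123.63 × 0.39 = 48.2157 kg; 0.39 has 2 s.f., so the result keeps min(4, 2) = 2 s.f.
Rounded to 2 significant figures: 48 kg.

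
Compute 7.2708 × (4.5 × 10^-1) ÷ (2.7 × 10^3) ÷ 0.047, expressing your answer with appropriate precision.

7.2708 × (4.5 × 10^-1) ÷ (2.7 × 10^3) ÷ 0.047 = 0.0257829787234…
Multiplication/division keeps the fewest significant figures: 7.2708 → 5 s.f., 4.5 × 10^-1 → 2 s.f., 2.7 × 10^3 → 2 s.f., 0.047 → 2 s.f.; limit is 2.
Rounded to 2 significant figures: 0.026.

0.026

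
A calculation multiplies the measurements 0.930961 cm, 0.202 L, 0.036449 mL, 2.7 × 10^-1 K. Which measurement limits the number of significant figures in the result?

2.7 × 10^-1 K

0.930961 cm → 6 s.f.; 0.202 L → 3 s.f.; 0.036449 mL → 5 s.f.; 2.7 × 10^-1 K → 2 s.f.
The fewest is 2 significant figures, from 2.7 × 10^-1 K.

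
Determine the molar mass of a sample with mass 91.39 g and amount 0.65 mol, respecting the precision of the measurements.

molar mass = 91.39 g ÷ 0.65 mol = 140.6 g/mol.
91.39 has 4 significant figures; 0.65 has 2.
Division/multiplication keeps the fewest: 2 significant figures.
Rounded: 1.4 × 10² g/mol.

1.4 × 10² g/mol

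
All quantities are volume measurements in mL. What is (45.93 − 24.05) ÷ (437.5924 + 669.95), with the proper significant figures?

0.01976

45.93 − 24.05 = 21.88, limited to 2 d.p. → 4 s.f.; 437.5924 + 669.95 = 1107.5424, limited to 2 d.p. → 6 s.f.
Carrying full precision, 21.88 ÷ 1107.5424 = 0.0197554513489…; keep min(4, 6) = 4 s.f.
Rounded to 4 significant figures: 0.01976.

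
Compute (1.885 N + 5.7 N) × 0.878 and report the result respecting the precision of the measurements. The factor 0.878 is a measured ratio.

1.885 N + 5.7 N = 7.585 N; the sum is limited to 1 decimal place (2 s.f.).
Carrying full precision, 7.585 × 0.878 = 6.65963 N; 0.878 has 3 s.f., so the result keeps min(2, 3) = 2 s.f.
Rounded to 2 significant figures: 6.7 N.

6.7 N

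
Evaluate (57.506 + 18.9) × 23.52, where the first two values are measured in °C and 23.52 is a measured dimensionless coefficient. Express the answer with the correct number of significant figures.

57.506 °C + 18.9 °C = 76.406 °C; the sum is limited to 1 decimal place (3 s.f.).
Carrying full precision, 76.406 × 23.52 = 1797.06912 °C; 23.52 has 4 s.f., so the result keeps min(3, 4) = 3 s.f.
Rounded to 3 significant figures: 1.80 × 10^3 °C.

1.80 × 10^3 °C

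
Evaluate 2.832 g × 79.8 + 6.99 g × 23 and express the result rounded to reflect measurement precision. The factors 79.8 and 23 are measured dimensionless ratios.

3.9 × 10^2 g

2.832 × 79.8 = 225.9936 → 226 g (3 s.f., last digit at the 10^0 place).
6.99 × 23 = 160.77 → 1.6 × 10^2 g (2 s.f., last digit at the 10^1 place).
Sum: 386.7636 g; keep the coarser place, 10^1.
Result: 3.9 × 10^2 g.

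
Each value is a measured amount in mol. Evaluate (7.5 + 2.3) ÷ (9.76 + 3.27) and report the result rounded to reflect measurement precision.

7.5 + 2.3 = 9.8, limited to 1 d.p. → 2 s.f.; 9.76 + 3.27 = 13.03, limited to 2 d.p. → 4 s.f.
Carrying full precision, 9.8 ÷ 13.03 = 0.752110514198…; keep min(2, 4) = 2 s.f.
Rounded to 2 significant figures: 0.75.

0.75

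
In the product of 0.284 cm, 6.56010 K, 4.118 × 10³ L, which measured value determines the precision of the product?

0.284 cm → 3 s.f.; 6.56010 K → 6 s.f.; 4.118 × 10³ L → 4 s.f.
The fewest is 3 significant figures, from 0.284 cm.

0.284 cm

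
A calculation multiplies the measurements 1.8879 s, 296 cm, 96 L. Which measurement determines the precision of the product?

96 L

1.8879 s → 5 s.f.; 296 cm → 3 s.f.; 96 L → 2 s.f.
The fewest is 2 significant figures, from 96 L.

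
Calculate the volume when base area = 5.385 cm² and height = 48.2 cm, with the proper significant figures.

260. cm³

volume = 5.385 cm² × 48.2 cm = 259.557 cm³.
5.385 has 4 significant figures; 48.2 has 3.
Division/multiplication keeps the fewest: 3 significant figures.
Rounded: 260. cm³.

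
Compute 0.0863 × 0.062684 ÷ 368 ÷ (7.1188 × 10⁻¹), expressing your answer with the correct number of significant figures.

0.0863 × 0.062684 ÷ 368 ÷ (7.1188 × 10⁻¹) = 0.0000206496591389…
Multiplication/division keeps the fewest significant figures: 0.0863 → 3 s.f., 0.062684 → 5 s.f., 368 → 3 s.f., 7.1188 × 10⁻¹ → 5 s.f.; limit is 3.
Rounded to 3 significant figures: 2.06 × 10⁻⁵.

2.06 × 10⁻⁵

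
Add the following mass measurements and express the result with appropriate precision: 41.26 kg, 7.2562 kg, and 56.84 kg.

105.36 kg

41.26 kg + 7.2562 kg + 56.84 kg = 105.3562 kg.
Addition/subtraction keeps the fewest decimal places: 41.26 → 2 decimal places, 7.2562 → 4 decimal places, 56.84 → 2 decimal places; limit is 2.
Rounded to 2 decimal places: 105.36 kg.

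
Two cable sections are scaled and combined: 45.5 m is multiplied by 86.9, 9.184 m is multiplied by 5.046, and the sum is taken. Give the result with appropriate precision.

45.5 × 86.9 = 3953.95 → 3.95 × 10³ m (3 s.f., last digit at the 10^1 place).
9.184 × 5.046 = 46.342464 → 46.34 m (4 s.f., last digit at the 10^-2 place).
Sum: 4000.292464 m; keep the coarser place, 10^1.
Result: 4.00 × 10³ m.

4.00 × 10³ m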